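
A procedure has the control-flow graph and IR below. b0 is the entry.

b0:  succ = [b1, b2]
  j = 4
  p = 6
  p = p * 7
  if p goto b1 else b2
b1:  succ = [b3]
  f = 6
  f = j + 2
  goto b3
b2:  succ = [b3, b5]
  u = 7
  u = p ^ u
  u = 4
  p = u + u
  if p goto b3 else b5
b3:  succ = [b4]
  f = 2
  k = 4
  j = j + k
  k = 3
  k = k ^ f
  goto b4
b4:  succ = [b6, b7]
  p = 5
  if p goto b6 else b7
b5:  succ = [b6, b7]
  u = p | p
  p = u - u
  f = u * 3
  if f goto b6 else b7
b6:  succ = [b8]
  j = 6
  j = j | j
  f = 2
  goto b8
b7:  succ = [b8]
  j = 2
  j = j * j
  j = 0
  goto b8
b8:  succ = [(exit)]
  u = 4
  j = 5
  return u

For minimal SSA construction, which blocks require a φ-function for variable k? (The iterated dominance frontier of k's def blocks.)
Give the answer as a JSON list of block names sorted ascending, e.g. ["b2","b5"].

Answer: ["b6", "b7", "b8"]

Working:
idom tree: b1←b0 b2←b0 b3←b0 b4←b3 b5←b2 b6←b0 b7←b0 b8←b0
Dom at joins:
  b3: preds {b1,b2}: {b0,b1} ∩ {b0,b2} = {b0}; idom=b0
  b6: preds {b4,b5}: {b0,b3,b4} ∩ {b0,b2,b5} = {b0}; idom=b0
  b7: preds {b4,b5}: {b0,b3,b4} ∩ {b0,b2,b5} = {b0}; idom=b0
  b8: preds {b6,b7}: {b0,b6} ∩ {b0,b7} = {b0}; idom=b0

DF derivation:
  b3←b1: walk b1 to b0
  b3←b2: walk b2 to b0
  b6←b4: walk b4→b3 to b0
  b6←b5: walk b5→b2 to b0
  b7←b4: walk b4→b3 to b0
  b7←b5: walk b5→b2 to b0
  b8←b6: walk b6 to b0
  b8←b7: walk b7 to b0
  b0 → ∅
  b1 → {b3}
  b2 → {b3,b6,b7}
  b3 → {b6,b7}
  b4 → {b6,b7}
  b5 → {b6,b7}
  b6 → {b8}
  b7 → {b8}
  b8 → ∅

φ for k: defs {b3}
  DF⁺ = {b6,b7,b8}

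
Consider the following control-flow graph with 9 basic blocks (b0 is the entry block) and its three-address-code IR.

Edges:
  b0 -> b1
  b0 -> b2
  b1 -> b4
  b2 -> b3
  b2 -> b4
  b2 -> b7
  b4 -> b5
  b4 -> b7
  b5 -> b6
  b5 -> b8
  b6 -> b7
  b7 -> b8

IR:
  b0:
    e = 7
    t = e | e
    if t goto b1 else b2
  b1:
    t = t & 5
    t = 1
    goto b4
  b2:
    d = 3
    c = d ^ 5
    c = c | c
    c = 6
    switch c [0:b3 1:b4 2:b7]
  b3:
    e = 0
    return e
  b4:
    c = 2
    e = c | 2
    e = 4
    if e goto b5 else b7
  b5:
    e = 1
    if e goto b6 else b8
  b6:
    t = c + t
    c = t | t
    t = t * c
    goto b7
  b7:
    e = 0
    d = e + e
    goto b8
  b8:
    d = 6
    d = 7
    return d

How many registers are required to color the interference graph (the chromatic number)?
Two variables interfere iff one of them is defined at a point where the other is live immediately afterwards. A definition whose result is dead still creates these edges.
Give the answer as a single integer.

Answer: 3

Derivation:
Block summaries:
  b0: {e,t} / ∅
  b1: {t} / {t}
  b2: {c,d} / ∅
  b3: {e} / ∅
  b4: {c,e} / ∅
  b5: {e} / ∅
  b6: {c,t} / {c,t}
  b7: {d,e} / ∅
  b8: {d} / ∅

Liveness:
  b0: in=∅ out={t}
  b1: in={t} out={t}
  b2: in={t} out={t}
  b3: in=∅ out=∅
  b4: in={t} out={c,t}
  b5: in={c,t} out={c,t}
  b6: in={c,t} out=∅
  b7: in=∅ out=∅
  b8: in=∅ out=∅

Interference:
  c↔{e,t}
  d↔{t}
  e↔{c,t}
  t↔{c,d,e}

Chromatic number:
  {c,e,t} pairwise interfere (3-clique) ⇒ χ ≥ 3
  3-colouring: r0={t}  r1={c,d}  r2={e}
  χ = 3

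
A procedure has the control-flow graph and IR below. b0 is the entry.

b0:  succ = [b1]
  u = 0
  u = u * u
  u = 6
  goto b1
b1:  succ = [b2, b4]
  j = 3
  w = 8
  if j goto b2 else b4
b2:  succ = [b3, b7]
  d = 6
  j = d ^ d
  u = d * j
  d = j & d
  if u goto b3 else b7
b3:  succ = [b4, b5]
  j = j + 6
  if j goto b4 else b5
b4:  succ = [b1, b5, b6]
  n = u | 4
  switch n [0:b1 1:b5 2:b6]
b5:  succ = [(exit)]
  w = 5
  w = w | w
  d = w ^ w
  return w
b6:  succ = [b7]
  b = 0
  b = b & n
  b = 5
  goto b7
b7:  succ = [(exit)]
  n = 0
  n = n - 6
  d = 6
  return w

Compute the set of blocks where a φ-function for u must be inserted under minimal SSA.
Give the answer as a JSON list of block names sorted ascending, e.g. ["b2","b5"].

idom tree: b1←b0 b2←b1 b3←b2 b4←b1 b5←b1 b6←b4 b7←b1
Dom at joins:
  b1: preds {b0,b4}: {b0} ∩ {b0,b1,b4} = {b0}; idom=b0
  b4: preds {b1,b3}: {b0,b1} ∩ {b0,b1,b2,b3} = {b0,b1}; idom=b1
  b5: preds {b3,b4}: {b0,b1,b2,b3} ∩ {b0,b1,b4} = {b0,b1}; idom=b1
  b7: preds {b2,b6}: {b0,b1,b2} ∩ {b0,b1,b4,b6} = {b0,b1}; idom=b1

Frontier:
  b1←b0: walk · to b0
  b1←b4: walk b4→b1 to b0
  b4←b1: walk · to b1
  b4←b3: walk b3→b2 to b1
  b5←b3: walk b3→b2 to b1
  b5←b4: walk b4 to b1
  b7←b2: walk b2 to b1
  b7←b6: walk b6→b4 to b1
  DF(b0)=∅
  DF(b1)={b1}
  DF(b2)={b4,b5,b7}
  DF(b3)={b4,b5}
  DF(b4)={b1,b5,b7}
  DF(b5)=∅
  DF(b6)={b7}
  DF(b7)=∅

φ for u: defs {b0,b2}
  DF⁺ = {b1,b4,b5,b7}

Answer: ["b1", "b4", "b5", "b7"]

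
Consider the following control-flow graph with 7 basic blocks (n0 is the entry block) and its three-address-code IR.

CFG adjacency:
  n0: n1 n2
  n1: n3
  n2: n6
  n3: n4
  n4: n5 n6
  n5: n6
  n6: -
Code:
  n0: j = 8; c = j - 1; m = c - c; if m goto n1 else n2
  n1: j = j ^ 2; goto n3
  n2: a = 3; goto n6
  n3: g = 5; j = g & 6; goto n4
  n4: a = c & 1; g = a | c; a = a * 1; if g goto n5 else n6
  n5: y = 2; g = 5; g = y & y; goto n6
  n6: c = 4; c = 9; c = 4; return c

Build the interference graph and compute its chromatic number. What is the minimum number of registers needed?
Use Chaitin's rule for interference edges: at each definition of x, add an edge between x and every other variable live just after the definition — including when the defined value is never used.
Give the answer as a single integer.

Answer: 3

Working:
Block summaries:
  n0 def {c,j,m} use ∅
  n1 def {j} use {j}
  n2 def {a} use ∅
  n3 def {g,j} use ∅
  n4 def {a,g} use {c}
  n5 def {g,y} use ∅
  n6 def {c} use ∅

Live sets:
  live n0: ∅→{c,j}
  live n1: {c,j}→{c}
  live n2: ∅→∅
  live n3: {c}→{c}
  live n4: {c}→∅
  live n5: ∅→∅
  live n6: ∅→∅

Interference:
  a: {c,g}
  c: {a,g,j,m}
  g: {a,c,y}
  j: {c,m}
  m: {c,j}
  y: {g}

Registers:
  {a,c,g} pairwise interfere (3-clique) ⇒ χ ≥ 3
  assign a→c2 c→c0 g→c1 j→c1 m→c2 y→c0 — no edge inside a register ⇒ χ ≤ 3
  χ = 3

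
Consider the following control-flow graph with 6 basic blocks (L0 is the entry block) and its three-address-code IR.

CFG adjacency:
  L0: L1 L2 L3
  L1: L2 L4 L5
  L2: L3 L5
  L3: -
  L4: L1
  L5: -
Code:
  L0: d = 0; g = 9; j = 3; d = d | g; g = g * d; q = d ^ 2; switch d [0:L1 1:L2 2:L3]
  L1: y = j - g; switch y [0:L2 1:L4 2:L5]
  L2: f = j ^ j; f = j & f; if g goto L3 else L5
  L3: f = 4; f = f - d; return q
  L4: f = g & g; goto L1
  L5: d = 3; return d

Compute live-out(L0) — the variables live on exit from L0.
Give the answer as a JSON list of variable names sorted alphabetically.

Answer: ["d", "g", "j", "q"]

Working:
Per-block:
  L0: {d,g,j,q} / ∅
  L1: {y} / {g,j}
  L2: {f} / {g,j}
  L3: {f} / {d,q}
  L4: {f} / {g}
  L5: {d} / ∅

Liveness:
  L0: in=∅ out={d,g,j,q}
  L1: in={d,g,j,q} out={d,g,j,q}
  L2: in={d,g,j,q} out={d,q}
  L3: in={d,q} out=∅
  L4: in={d,g,j,q} out={d,g,j,q}
  L5: in=∅ out=∅

live-out(L0) = ["d", "g", "j", "q"]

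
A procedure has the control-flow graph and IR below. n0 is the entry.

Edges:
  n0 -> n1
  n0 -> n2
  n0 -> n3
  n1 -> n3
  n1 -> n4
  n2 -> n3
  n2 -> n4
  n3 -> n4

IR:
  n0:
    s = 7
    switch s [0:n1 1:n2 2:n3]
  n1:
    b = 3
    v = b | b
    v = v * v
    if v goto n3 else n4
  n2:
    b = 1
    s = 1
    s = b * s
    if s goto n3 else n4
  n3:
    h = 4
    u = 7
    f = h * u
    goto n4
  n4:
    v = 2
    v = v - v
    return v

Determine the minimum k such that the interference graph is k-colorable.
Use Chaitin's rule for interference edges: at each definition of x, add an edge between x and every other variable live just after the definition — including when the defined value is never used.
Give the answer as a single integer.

Answer: 2

Working:
def/use:
  n0: def={s} ue=∅
  n1: def={b,v} ue=∅
  n2: def={b,s} ue=∅
  n3: def={f,h,u} ue=∅
  n4: def={v} ue=∅

Liveness:
  n0: in=∅ out=∅
  n1: in=∅ out=∅
  n2: in=∅ out=∅
  n3: in=∅ out=∅
  n4: in=∅ out=∅

Interference:
  b↔{s}
  f↔∅
  h↔{u}
  s↔{b}
  u↔{h}
  v↔∅

Registers:
  lower bound: {b,s} mutually conflict ⇒ χ ≥ 2
  assign b→c0 f→c0 h→c0 s→c1 u→c1 v→c0 — no edge inside a register ⇒ χ ≤ 2
  χ = 2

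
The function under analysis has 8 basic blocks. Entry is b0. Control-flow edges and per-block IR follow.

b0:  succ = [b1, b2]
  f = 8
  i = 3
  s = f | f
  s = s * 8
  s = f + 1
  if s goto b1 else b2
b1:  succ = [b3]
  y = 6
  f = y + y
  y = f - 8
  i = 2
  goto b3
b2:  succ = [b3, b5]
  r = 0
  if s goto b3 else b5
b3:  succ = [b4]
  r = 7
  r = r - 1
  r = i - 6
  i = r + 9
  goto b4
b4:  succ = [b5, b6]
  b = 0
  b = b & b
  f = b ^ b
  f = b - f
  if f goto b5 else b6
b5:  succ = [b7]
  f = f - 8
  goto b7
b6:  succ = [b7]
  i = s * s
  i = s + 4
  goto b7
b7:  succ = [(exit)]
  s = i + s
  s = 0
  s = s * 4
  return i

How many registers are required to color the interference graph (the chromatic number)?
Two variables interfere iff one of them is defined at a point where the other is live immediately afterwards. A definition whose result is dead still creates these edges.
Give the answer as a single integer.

def/use:
  b0: def={f,i,s} ue=∅
  b1: def={f,i,y} ue=∅
  b2: def={r} ue={s}
  b3: def={i,r} ue={i}
  b4: def={b,f} ue=∅
  b5: def={f} ue={f}
  b6: def={i} ue={s}
  b7: def={s} ue={i,s}

Backward fixpoint:
  b0 li=∅ lo={f,i,s}
  b1 li={s} lo={i,s}
  b2 li={f,i,s} lo={f,i,s}
  b3 li={i,s} lo={i,s}
  b4 li={i,s} lo={f,i,s}
  b5 li={f,i,s} lo={i,s}
  b6 li={s} lo={i,s}
  b7 li={i,s} lo=∅

Conflict graph:
  b — {f,i,s}
  f — {b,i,r,s}
  i — {b,f,r,s}
  r — {f,i,s}
  s — {b,f,i,r,y}
  y — {s}

Colouring:
  clique {b,f,i,s} ⇒ need ≥ 4
  4-colouring: c0={s}  c1={f,y}  c2={i}  c3={b,r}
  χ = 4

Answer: 4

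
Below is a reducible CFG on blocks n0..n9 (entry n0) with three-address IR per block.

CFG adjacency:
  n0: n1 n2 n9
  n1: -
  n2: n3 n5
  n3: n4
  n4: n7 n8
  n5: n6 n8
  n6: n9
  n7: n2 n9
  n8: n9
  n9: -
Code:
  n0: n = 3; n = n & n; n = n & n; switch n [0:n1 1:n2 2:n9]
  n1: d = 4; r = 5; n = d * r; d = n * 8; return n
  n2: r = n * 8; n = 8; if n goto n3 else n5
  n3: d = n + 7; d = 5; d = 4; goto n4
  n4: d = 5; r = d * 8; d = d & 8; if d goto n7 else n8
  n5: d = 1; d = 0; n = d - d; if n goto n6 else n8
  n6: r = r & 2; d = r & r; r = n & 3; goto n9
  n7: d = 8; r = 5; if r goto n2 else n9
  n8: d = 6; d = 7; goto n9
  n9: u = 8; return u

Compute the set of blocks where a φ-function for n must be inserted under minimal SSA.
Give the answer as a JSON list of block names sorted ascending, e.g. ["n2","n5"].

Answer: ["n2", "n8", "n9"]

Derivation:
idom tree: n1←n0 n2←n0 n3←n2 n4←n3 n5←n2 n6←n5 n7←n4 n8←n2 n9←n0
Join-block Dom:
  n2: preds {n0,n7}: {n0} ∩ {n0,n2,n3,n4,n7} = {n0}; idom=n0
  n8: preds {n4,n5}: {n0,n2,n3,n4} ∩ {n0,n2,n5} = {n0,n2}; idom=n2
  n9: preds {n0,n6,n7,n8}: {n0} ∩ {n0,n2,n5,n6} ∩ {n0,n2,n3,n4,n7} ∩ {n0,n2,n8} = {n0}; idom=n0

DF derivation:
  n2←n0: walk · to n0
  n2←n7: walk n7→n4→n3→n2 to n0
  n8←n4: walk n4→n3 to n2
  n8←n5: walk n5 to n2
  n9←n0: walk · to n0
  n9←n6: walk n6→n5→n2 to n0
  n9←n7: walk n7→n4→n3→n2 to n0
  n9←n8: walk n8→n2 to n0
  n0: DF=∅
  n1: DF=∅
  n2: DF={n2,n9}
  n3: DF={n2,n8,n9}
  n4: DF={n2,n8,n9}
  n5: DF={n8,n9}
  n6: DF={n9}
  n7: DF={n2,n9}
  n8: DF={n9}
  n9: DF=∅

φ for n: defs {n0,n1,n2,n5}
  DF⁺ = {n2,n8,n9}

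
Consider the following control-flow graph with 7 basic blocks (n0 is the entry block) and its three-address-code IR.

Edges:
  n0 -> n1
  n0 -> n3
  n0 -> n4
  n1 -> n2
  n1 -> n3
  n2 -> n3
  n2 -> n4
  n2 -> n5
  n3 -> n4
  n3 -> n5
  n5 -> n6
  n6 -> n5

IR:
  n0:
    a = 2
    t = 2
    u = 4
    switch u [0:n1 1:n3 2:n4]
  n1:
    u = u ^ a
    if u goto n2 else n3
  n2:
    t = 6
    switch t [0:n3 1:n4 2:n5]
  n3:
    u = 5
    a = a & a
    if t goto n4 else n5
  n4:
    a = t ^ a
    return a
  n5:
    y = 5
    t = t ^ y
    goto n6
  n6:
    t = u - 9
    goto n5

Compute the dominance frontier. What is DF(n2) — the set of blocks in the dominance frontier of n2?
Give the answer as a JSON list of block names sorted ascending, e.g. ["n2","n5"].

idom tree: n1←n0 n2←n1 n3←n0 n4←n0 n5←n0 n6←n5
Join-block Dom:
  n3: preds {n0,n1,n2}: {n0} ∩ {n0,n1} ∩ {n0,n1,n2} = {n0}; idom=n0
  n4: preds {n0,n2,n3}: {n0} ∩ {n0,n1,n2} ∩ {n0,n3} = {n0}; idom=n0
  n5: preds {n2,n3,n6}: {n0,n1,n2} ∩ {n0,n3} ∩ {n0,n5,n6} = {n0}; idom=n0

Frontier:
  join n3 pred n0: · stop@n0
  join n3 pred n1: n1 stop@n0
  join n3 pred n2: n2→n1 stop@n0
  join n4 pred n0: · stop@n0
  join n4 pred n2: n2→n1 stop@n0
  join n4 pred n3: n3 stop@n0
  join n5 pred n2: n2→n1 stop@n0
  join n5 pred n3: n3 stop@n0
  join n5 pred n6: n6→n5 stop@n0
  n0: DF=∅
  n1: DF={n3,n4,n5}
  n2: DF={n3,n4,n5}
  n3: DF={n4,n5}
  n4: DF=∅
  n5: DF={n5}
  n6: DF={n5}

DF(n2) = ["n3", "n4", "n5"]

Answer: ["n3", "n4", "n5"]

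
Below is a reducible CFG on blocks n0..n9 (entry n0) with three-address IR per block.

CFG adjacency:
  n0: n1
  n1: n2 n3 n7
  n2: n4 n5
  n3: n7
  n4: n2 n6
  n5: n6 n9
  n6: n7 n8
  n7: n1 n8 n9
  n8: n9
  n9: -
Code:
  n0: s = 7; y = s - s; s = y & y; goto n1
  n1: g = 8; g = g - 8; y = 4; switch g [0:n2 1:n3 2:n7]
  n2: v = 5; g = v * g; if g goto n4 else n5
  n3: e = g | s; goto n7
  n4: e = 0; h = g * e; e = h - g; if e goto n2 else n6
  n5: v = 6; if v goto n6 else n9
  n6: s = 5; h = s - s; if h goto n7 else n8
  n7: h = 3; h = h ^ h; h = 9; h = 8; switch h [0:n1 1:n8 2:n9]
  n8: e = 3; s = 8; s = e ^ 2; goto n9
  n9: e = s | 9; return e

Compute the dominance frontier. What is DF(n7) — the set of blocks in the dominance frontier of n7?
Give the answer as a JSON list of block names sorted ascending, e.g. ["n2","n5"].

idom tree: n1←n0 n2←n1 n3←n1 n4←n2 n5←n2 n6←n2 n7←n1 n8←n1 n9←n1
Dom∩ at merges:
  n1: preds {n0,n7}: {n0} ∩ {n0,n1,n7} = {n0}; idom=n0
  n2: preds {n1,n4}: {n0,n1} ∩ {n0,n1,n2,n4} = {n0,n1}; idom=n1
  n6: preds {n4,n5}: {n0,n1,n2,n4} ∩ {n0,n1,n2,n5} = {n0,n1,n2}; idom=n2
  n7: preds {n1,n3,n6}: {n0,n1} ∩ {n0,n1,n3} ∩ {n0,n1,n2,n6} = {n0,n1}; idom=n1
  n8: preds {n6,n7}: {n0,n1,n2,n6} ∩ {n0,n1,n7} = {n0,n1}; idom=n1
  n9: preds {n5,n7,n8}: {n0,n1,n2,n5} ∩ {n0,n1,n7} ∩ {n0,n1,n8} = {n0,n1}; idom=n1

DF walk-up:
  n1←n0: walk · to n0
  n1←n7: walk n7→n1 to n0
  n2←n1: walk · to n1
  n2←n4: walk n4→n2 to n1
  n6←n4: walk n4 to n2
  n6←n5: walk n5 to n2
  n7←n1: walk · to n1
  n7←n3: walk n3 to n1
  n7←n6: walk n6→n2 to n1
  n8←n6: walk n6→n2 to n1
  n8←n7: walk n7 to n1
  n9←n5: walk n5→n2 to n1
  n9←n7: walk n7 to n1
  n9←n8: walk n8 to n1
  n0 → ∅
  n1 → {n1}
  n2 → {n2,n7,n8,n9}
  n3 → {n7}
  n4 → {n2,n6}
  n5 → {n6,n9}
  n6 → {n7,n8}
  n7 → {n1,n8,n9}
  n8 → {n9}
  n9 → ∅

DF(n7) = ["n1", "n8", "n9"]

Answer: ["n1", "n8", "n9"]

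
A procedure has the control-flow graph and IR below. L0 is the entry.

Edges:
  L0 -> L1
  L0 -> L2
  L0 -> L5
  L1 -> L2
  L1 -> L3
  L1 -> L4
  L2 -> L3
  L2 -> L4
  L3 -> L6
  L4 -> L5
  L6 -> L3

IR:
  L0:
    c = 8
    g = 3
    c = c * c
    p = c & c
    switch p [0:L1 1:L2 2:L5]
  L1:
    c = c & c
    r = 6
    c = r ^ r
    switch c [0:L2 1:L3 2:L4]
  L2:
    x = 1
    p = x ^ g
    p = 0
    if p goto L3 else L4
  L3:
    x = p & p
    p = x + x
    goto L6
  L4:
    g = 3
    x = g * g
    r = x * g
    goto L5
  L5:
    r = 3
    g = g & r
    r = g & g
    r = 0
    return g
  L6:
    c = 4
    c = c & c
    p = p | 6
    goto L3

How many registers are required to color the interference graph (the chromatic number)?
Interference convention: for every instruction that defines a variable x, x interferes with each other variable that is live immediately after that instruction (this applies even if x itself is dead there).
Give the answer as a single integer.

Per-block:
  L0: {c,g,p} / ∅
  L1: {c,r} / {c}
  L2: {p,x} / {g}
  L3: {p,x} / {p}
  L4: {g,r,x} / ∅
  L5: {g,r} / {g}
  L6: {c,p} / {p}

Live sets:
  L0: in=∅ out={c,g,p}
  L1: in={c,g,p} out={g,p}
  L2: in={g} out={p}
  L3: in={p} out={p}
  L4: in=∅ out={g}
  L5: in={g} out=∅
  L6: in={p} out={p}

Interference:
  c: {g,p}
  g: {c,p,r,x}
  p: {c,g,r}
  r: {g,p}
  x: {g}

Chromatic number:
  {c,g,p} pairwise interfere (3-clique) ⇒ χ ≥ 3
  3-colouring: c0={g}  c1={p,x}  c2={c,r}
  χ = 3

Answer: 3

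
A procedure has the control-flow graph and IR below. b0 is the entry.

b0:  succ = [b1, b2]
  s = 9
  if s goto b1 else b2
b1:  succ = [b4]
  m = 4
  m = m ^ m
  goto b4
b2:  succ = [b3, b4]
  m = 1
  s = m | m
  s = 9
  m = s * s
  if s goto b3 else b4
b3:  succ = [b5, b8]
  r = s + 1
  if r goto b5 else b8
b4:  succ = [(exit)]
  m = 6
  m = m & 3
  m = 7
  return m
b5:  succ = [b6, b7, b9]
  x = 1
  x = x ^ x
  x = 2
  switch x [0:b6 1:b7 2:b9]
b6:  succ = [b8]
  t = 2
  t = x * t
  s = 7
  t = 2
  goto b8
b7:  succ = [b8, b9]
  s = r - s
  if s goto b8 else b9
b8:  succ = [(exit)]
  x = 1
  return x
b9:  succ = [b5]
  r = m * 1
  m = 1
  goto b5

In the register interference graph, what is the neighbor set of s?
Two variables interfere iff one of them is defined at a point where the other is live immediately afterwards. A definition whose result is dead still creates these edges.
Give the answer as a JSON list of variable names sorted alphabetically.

def/use:
  b0: {s} / ∅
  b1: {m} / ∅
  b2: {m,s} / ∅
  b3: {r} / {s}
  b4: {m} / ∅
  b5: {x} / ∅
  b6: {s,t} / {x}
  b7: {s} / {r,s}
  b8: {x} / ∅
  b9: {m,r} / {m}

Live sets:
  live b0: ∅→∅
  live b1: ∅→∅
  live b2: ∅→{m,s}
  live b3: {m,s}→{m,r,s}
  live b4: ∅→∅
  live b5: {m,r,s}→{m,r,s,x}
  live b6: {x}→∅
  live b7: {m,r,s}→{m,s}
  live b8: ∅→∅
  live b9: {m,s}→{m,r,s}

Conflict graph:
  m — {r,s,x}
  r — {m,s,x}
  s — {m,r,x}
  t — {x}
  x — {m,r,s,t}

N(s) = ["m", "r", "x"]

Answer: ["m", "r", "x"]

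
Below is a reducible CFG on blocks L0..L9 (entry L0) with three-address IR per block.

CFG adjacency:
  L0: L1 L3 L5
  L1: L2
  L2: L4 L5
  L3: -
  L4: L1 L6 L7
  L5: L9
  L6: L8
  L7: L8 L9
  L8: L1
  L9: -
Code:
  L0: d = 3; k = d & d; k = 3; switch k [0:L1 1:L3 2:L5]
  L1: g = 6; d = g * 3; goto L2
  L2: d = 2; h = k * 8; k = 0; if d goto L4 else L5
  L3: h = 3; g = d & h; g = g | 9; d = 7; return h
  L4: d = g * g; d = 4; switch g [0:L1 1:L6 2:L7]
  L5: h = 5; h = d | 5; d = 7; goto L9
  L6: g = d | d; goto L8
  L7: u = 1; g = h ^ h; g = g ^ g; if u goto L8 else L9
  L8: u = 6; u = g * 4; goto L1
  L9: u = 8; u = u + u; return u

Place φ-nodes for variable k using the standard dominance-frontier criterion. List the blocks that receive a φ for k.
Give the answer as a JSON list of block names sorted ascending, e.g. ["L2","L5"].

idom tree: L1←L0 L2←L1 L3←L0 L4←L2 L5←L0 L6←L4 L7←L4 L8←L4 L9←L0
Dom at joins:
  L1: preds {L0,L4,L8}: {L0} ∩ {L0,L1,L2,L4} ∩ {L0,L1,L2,L4,L8} = {L0}; idom=L0
  L5: preds {L0,L2}: {L0} ∩ {L0,L1,L2} = {L0}; idom=L0
  L8: preds {L6,L7}: {L0,L1,L2,L4,L6} ∩ {L0,L1,L2,L4,L7} = {L0,L1,L2,L4}; idom=L4
  L9: preds {L5,L7}: {L0,L5} ∩ {L0,L1,L2,L4,L7} = {L0}; idom=L0

Frontier:
  L1←L0: walk · to L0
  L1←L4: walk L4→L2→L1 to L0
  L1←L8: walk L8→L4→L2→L1 to L0
  L5←L0: walk · to L0
  L5←L2: walk L2→L1 to L0
  L8←L6: walk L6 to L4
  L8←L7: walk L7 to L4
  L9←L5: walk L5 to L0
  L9←L7: walk L7→L4→L2→L1 to L0
  L0: DF=∅
  L1: DF={L1,L5,L9}
  L2: DF={L1,L5,L9}
  L3: DF=∅
  L4: DF={L1,L9}
  L5: DF={L9}
  L6: DF={L8}
  L7: DF={L8,L9}
  L8: DF={L1}
  L9: DF=∅

φ for k: defs {L0,L2}
  DF⁺ = {L1,L5,L9}

Answer: ["L1", "L5", "L9"]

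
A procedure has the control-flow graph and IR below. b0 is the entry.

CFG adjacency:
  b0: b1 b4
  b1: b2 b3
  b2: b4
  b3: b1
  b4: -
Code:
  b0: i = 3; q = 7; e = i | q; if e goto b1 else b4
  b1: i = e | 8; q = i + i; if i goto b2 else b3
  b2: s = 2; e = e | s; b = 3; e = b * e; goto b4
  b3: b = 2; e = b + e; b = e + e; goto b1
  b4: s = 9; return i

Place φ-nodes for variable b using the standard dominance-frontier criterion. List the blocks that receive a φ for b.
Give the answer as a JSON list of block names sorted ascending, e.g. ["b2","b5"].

idom tree: b1←b0 b2←b1 b3←b1 b4←b0
Dom∩ at merges:
  b1: preds {b0,b3}: {b0} ∩ {b0,b1,b3} = {b0}; idom=b0
  b4: preds {b0,b2}: {b0} ∩ {b0,b1,b2} = {b0}; idom=b0

Frontier:
  join b1 pred b0: · stop@b0
  join b1 pred b3: b3→b1 stop@b0
  join b4 pred b0: · stop@b0
  join b4 pred b2: b2→b1 stop@b0
  DF(b0)=∅
  DF(b1)={b1,b4}
  DF(b2)={b4}
  DF(b3)={b1}
  DF(b4)=∅

φ for b: defs {b2,b3}
  DF⁺ = {b1,b4}

Answer: ["b1", "b4"]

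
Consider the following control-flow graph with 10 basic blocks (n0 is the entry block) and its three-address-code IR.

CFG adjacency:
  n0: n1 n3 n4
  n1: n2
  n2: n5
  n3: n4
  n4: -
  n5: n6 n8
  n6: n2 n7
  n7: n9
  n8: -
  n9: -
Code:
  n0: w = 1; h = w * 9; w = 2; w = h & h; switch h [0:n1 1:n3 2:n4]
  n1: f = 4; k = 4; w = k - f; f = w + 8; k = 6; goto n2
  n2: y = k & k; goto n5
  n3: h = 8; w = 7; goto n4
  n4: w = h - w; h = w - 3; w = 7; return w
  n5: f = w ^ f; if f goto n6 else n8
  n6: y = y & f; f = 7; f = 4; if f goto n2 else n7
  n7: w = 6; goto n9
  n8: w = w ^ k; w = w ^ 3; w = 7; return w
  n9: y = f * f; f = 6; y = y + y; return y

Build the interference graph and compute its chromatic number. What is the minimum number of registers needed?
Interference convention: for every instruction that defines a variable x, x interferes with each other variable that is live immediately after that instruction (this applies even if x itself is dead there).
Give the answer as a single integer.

Answer: 4

Derivation:
def/use:
  n0: {h,w} / ∅
  n1: {f,k,w} / ∅
  n2: {y} / {k}
  n3: {h,w} / ∅
  n4: {h,w} / {h,w}
  n5: {f} / {f,w}
  n6: {f,y} / {f,y}
  n7: {w} / ∅
  n8: {w} / {k,w}
  n9: {f,y} / {f}

Live sets:
  n0: in=∅ out={h,w}
  n1: in=∅ out={f,k,w}
  n2: in={f,k,w} out={f,k,w,y}
  n3: in=∅ out={h,w}
  n4: in={h,w} out=∅
  n5: in={f,k,w,y} out={f,k,w,y}
  n6: in={f,k,w,y} out={f,k,w}
  n7: in={f} out={f}
  n8: in={k,w} out=∅
  n9: in={f} out=∅

Interference:
  f — {k,w,y}
  h — {w}
  k — {f,w,y}
  w — {f,h,k,y}
  y — {f,k,w}

Chromatic number:
  clique {f,k,w,y} ⇒ need ≥ 4
  4-colouring: r0={w}  r1={f,h}  r2={k}  r3={y}
  χ = 4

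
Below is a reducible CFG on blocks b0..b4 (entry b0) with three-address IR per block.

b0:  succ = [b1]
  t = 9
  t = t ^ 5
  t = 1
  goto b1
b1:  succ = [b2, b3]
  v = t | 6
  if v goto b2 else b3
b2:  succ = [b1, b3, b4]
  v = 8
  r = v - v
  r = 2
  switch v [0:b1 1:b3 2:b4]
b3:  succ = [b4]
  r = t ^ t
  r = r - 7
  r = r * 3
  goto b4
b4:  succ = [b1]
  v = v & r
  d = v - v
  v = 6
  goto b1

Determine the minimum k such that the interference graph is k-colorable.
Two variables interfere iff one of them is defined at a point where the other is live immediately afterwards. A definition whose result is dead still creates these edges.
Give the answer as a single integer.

Answer: 3

Derivation:
def/use:
  b0: def={t} ue=∅
  b1: def={v} ue={t}
  b2: def={r,v} ue=∅
  b3: def={r} ue={t}
  b4: def={d,v} ue={r,v}

Backward fixpoint:
  live b0: ∅→{t}
  live b1: {t}→{t,v}
  live b2: {t}→{r,t,v}
  live b3: {t,v}→{r,t,v}
  live b4: {r,t,v}→{t}

Interfere edges:
  d — {t}
  r — {t,v}
  t — {d,r,v}
  v — {r,t}

Registers:
  lower bound: {r,t,v} mutually conflict ⇒ χ ≥ 3
  assign d→R1 r→R1 t→R0 v→R2 — no edge inside a register ⇒ χ ≤ 3
  χ = 3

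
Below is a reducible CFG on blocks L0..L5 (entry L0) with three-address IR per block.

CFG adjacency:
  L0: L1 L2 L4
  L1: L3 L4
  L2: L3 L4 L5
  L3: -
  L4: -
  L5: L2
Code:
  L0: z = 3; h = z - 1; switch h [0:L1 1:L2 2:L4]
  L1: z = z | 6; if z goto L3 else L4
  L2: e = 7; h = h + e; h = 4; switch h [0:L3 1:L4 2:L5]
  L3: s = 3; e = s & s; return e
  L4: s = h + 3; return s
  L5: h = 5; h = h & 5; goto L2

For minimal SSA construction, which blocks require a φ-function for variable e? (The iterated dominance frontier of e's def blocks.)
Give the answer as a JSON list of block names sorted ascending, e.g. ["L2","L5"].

idom tree: L1←L0 L2←L0 L3←L0 L4←L0 L5←L2
Dom∩ at merges:
  L2: preds {L0,L5}: {L0} ∩ {L0,L2,L5} = {L0}; idom=L0
  L3: preds {L1,L2}: {L0,L1} ∩ {L0,L2} = {L0}; idom=L0
  L4: preds {L0,L1,L2}: {L0} ∩ {L0,L1} ∩ {L0,L2} = {L0}; idom=L0

DF derivation:
  join L2 pred L0: · stop@L0
  join L2 pred L5: L5→L2 stop@L0
  join L3 pred L1: L1 stop@L0
  join L3 pred L2: L2 stop@L0
  join L4 pred L0: · stop@L0
  join L4 pred L1: L1 stop@L0
  join L4 pred L2: L2 stop@L0
  L0: DF=∅
  L1: DF={L3,L4}
  L2: DF={L2,L3,L4}
  L3: DF=∅
  L4: DF=∅
  L5: DF={L2}

φ for e: defs {L2,L3}
  DF⁺ = {L2,L3,L4}

Answer: ["L2", "L3", "L4"]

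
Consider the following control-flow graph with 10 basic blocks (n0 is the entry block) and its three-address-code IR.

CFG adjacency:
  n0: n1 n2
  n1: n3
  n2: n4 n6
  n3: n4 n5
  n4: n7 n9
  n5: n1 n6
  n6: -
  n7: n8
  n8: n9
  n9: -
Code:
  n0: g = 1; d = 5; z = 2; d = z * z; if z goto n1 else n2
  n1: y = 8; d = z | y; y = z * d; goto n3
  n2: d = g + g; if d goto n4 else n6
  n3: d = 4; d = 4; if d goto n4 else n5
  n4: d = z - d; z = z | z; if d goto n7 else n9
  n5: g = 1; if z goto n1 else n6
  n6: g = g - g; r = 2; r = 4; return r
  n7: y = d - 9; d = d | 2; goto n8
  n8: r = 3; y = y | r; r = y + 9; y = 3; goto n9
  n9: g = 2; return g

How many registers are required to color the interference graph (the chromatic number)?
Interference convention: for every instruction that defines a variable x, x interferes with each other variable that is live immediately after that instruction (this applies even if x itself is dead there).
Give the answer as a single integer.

Answer: 3

Analysis:
Per-block:
  n0: def={d,g,z} ue=∅
  n1: def={d,y} ue={z}
  n2: def={d} ue={g}
  n3: def={d} ue=∅
  n4: def={d,z} ue={d,z}
  n5: def={g} ue={z}
  n6: def={g,r} ue={g}
  n7: def={d,y} ue={d}
  n8: def={r,y} ue={y}
  n9: def={g} ue=∅

Backward fixpoint:
  live n0: ∅→{g,z}
  live n1: {z}→{z}
  live n2: {g,z}→{d,g,z}
  live n3: {z}→{d,z}
  live n4: {d,z}→{d}
  live n5: {z}→{g,z}
  live n6: {g}→∅
  live n7: {d}→{y}
  live n8: {y}→∅
  live n9: ∅→∅

Interfere edges:
  d — {g,y,z}
  g — {d,z}
  r — {y}
  y — {d,r,z}
  z — {d,g,y}

Registers:
  clique {d,g,z} ⇒ need ≥ 3
  3-colouring: r0={d,r}  r1={g,y}  r2={z}
  χ = 3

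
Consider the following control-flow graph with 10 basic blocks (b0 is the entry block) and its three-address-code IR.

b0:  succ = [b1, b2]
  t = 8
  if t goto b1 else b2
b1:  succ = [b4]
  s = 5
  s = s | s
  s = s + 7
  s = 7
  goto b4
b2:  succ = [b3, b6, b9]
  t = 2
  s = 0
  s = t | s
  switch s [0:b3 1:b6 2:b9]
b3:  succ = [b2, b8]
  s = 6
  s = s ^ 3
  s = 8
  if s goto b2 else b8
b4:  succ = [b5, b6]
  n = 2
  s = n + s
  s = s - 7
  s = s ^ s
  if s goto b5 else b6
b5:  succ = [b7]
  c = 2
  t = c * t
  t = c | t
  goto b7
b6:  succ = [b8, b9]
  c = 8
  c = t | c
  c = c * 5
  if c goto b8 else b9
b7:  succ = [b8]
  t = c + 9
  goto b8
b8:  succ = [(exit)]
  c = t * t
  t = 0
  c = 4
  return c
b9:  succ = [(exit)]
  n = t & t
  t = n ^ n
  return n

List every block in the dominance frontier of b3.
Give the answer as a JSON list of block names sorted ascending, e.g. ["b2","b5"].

Answer: ["b2", "b8"]

Derivation:
idom tree: b1←b0 b2←b0 b3←b2 b4←b1 b5←b4 b6←b0 b7←b5 b8←b0 b9←b0
Dom at joins:
  b2: preds {b0,b3}: {b0} ∩ {b0,b2,b3} = {b0}; idom=b0
  b6: preds {b2,b4}: {b0,b2} ∩ {b0,b1,b4} = {b0}; idom=b0
  b8: preds {b3,b6,b7}: {b0,b2,b3} ∩ {b0,b6} ∩ {b0,b1,b4,b5,b7} = {b0}; idom=b0
  b9: preds {b2,b6}: {b0,b2} ∩ {b0,b6} = {b0}; idom=b0

DF walk-up:
  b2←b0: walk · to b0
  b2←b3: walk b3→b2 to b0
  b6←b2: walk b2 to b0
  b6←b4: walk b4→b1 to b0
  b8←b3: walk b3→b2 to b0
  b8←b6: walk b6 to b0
  b8←b7: walk b7→b5→b4→b1 to b0
  b9←b2: walk b2 to b0
  b9←b6: walk b6 to b0
  b0 → ∅
  b1 → {b6,b8}
  b2 → {b2,b6,b8,b9}
  b3 → {b2,b8}
  b4 → {b6,b8}
  b5 → {b8}
  b6 → {b8,b9}
  b7 → {b8}
  b8 → ∅
  b9 → ∅

DF(b3) = ["b2", "b8"]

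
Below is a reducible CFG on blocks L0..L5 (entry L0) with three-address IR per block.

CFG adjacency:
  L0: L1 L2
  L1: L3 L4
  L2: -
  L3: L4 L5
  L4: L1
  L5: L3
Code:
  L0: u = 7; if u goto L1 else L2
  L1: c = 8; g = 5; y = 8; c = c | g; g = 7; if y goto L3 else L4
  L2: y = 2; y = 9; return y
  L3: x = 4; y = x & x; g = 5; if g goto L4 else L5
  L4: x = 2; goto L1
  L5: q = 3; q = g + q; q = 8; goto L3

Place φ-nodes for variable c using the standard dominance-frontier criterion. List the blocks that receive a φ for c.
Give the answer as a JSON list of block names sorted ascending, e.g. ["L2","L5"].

Answer: ["L1"]

Derivation:
idom tree: L1←L0 L2←L0 L3←L1 L4←L1 L5←L3
Dom∩ at merges:
  L1: preds {L0,L4}: {L0} ∩ {L0,L1,L4} = {L0}; idom=L0
  L3: preds {L1,L5}: {L0,L1} ∩ {L0,L1,L3,L5} = {L0,L1}; idom=L1
  L4: preds {L1,L3}: {L0,L1} ∩ {L0,L1,L3} = {L0,L1}; idom=L1

DF derivation:
  L1←L0: walk · to L0
  L1←L4: walk L4→L1 to L0
  L3←L1: walk · to L1
  L3←L5: walk L5→L3 to L1
  L4←L1: walk · to L1
  L4←L3: walk L3 to L1
  L0 → ∅
  L1 → {L1}
  L2 → ∅
  L3 → {L3,L4}
  L4 → {L1}
  L5 → {L3}

φ for c: defs {L1}
  DF⁺ = {L1}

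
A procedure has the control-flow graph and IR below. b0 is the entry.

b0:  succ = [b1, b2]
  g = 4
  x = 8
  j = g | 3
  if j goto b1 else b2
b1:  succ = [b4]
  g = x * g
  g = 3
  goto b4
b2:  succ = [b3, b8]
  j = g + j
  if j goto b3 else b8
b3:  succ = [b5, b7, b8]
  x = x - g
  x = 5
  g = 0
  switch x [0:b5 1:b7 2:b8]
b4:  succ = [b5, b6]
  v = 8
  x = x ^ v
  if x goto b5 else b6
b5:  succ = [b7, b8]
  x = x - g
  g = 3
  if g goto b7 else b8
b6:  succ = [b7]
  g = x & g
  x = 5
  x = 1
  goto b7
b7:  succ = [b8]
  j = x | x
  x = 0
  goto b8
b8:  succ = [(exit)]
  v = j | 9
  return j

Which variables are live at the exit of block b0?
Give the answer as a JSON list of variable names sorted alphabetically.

def/use:
  b0 def {g,j,x} use ∅
  b1 def {g} use {g,x}
  b2 def {j} use {g,j}
  b3 def {g,x} use {g,x}
  b4 def {v,x} use {x}
  b5 def {g,x} use {g,x}
  b6 def {g,x} use {g,x}
  b7 def {j,x} use {x}
  b8 def {v} use {j}

Live sets:
  b0 li=∅ lo={g,j,x}
  b1 li={g,j,x} lo={g,j,x}
  b2 li={g,j,x} lo={g,j,x}
  b3 li={g,j,x} lo={g,j,x}
  b4 li={g,j,x} lo={g,j,x}
  b5 li={g,j,x} lo={j,x}
  b6 li={g,x} lo={x}
  b7 li={x} lo={j}
  b8 li={j} lo=∅

live-out(b0) = ["g", "j", "x"]

Answer: ["g", "j", "x"]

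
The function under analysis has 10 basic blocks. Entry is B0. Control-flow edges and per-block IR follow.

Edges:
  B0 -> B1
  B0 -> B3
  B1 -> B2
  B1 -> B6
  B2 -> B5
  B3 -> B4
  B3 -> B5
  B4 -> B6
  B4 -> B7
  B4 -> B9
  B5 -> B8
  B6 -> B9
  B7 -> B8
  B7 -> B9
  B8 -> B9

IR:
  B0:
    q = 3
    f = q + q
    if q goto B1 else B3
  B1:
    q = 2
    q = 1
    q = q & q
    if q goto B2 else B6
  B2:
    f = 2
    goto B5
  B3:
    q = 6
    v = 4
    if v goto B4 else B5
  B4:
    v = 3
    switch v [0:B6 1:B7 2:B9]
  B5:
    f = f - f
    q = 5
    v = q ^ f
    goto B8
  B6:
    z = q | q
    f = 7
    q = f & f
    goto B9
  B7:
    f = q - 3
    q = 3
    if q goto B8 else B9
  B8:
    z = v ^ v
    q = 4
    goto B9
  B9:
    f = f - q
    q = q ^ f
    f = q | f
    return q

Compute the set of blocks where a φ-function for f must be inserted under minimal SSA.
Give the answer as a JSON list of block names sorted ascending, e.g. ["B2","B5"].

Answer: ["B5", "B8", "B9"]

Working:
idom tree: B1←B0 B2←B1 B3←B0 B4←B3 B5←B0 B6←B0 B7←B4 B8←B0 B9←B0
Join-block Dom:
  B5: preds {B2,B3}: {B0,B1,B2} ∩ {B0,B3} = {B0}; idom=B0
  B6: preds {B1,B4}: {B0,B1} ∩ {B0,B3,B4} = {B0}; idom=B0
  B8: preds {B5,B7}: {B0,B5} ∩ {B0,B3,B4,B7} = {B0}; idom=B0
  B9: preds {B4,B6,B7,B8}: {B0,B3,B4} ∩ {B0,B6} ∩ {B0,B3,B4,B7} ∩ {B0,B8} = {B0}; idom=B0

DF derivation:
  B5←B2: walk B2→B1 to B0
  B5←B3: walk B3 to B0
  B6←B1: walk B1 to B0
  B6←B4: walk B4→B3 to B0
  B8←B5: walk B5 to B0
  B8←B7: walk B7→B4→B3 to B0
  B9←B4: walk B4→B3 to B0
  B9←B6: walk B6 to B0
  B9←B7: walk B7→B4→B3 to B0
  B9←B8: walk B8 to B0
  DF(B0)=∅
  DF(B1)={B5,B6}
  DF(B2)={B5}
  DF(B3)={B5,B6,B8,B9}
  DF(B4)={B6,B8,B9}
  DF(B5)={B8}
  DF(B6)={B9}
  DF(B7)={B8,B9}
  DF(B8)={B9}
  DF(B9)=∅

φ for f: defs {B0,B2,B5,B6,B7,B9}
  DF⁺ = {B5,B8,B9}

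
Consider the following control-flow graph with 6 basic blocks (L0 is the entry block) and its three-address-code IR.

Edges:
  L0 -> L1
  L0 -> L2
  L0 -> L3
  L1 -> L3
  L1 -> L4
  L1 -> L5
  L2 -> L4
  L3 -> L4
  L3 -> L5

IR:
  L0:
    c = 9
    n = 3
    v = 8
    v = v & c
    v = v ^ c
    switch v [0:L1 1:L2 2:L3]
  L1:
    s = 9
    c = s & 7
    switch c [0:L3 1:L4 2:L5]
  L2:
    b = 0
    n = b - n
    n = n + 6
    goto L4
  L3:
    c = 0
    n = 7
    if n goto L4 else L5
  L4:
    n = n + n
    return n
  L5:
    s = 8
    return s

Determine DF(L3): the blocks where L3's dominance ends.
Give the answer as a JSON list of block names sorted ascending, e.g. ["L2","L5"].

Answer: ["L4", "L5"]

Derivation:
idom tree: L1←L0 L2←L0 L3←L0 L4←L0 L5←L0
Dom∩ at merges:
  L3: preds {L0,L1}: {L0} ∩ {L0,L1} = {L0}; idom=L0
  L4: preds {L1,L2,L3}: {L0,L1} ∩ {L0,L2} ∩ {L0,L3} = {L0}; idom=L0
  L5: preds {L1,L3}: {L0,L1} ∩ {L0,L3} = {L0}; idom=L0

Frontier:
  join L3 pred L0: · stop@L0
  join L3 pred L1: L1 stop@L0
  join L4 pred L1: L1 stop@L0
  join L4 pred L2: L2 stop@L0
  join L4 pred L3: L3 stop@L0
  join L5 pred L1: L1 stop@L0
  join L5 pred L3: L3 stop@L0
  L0: DF=∅
  L1: DF={L3,L4,L5}
  L2: DF={L4}
  L3: DF={L4,L5}
  L4: DF=∅
  L5: DF=∅

DF(L3) = ["L4", "L5"]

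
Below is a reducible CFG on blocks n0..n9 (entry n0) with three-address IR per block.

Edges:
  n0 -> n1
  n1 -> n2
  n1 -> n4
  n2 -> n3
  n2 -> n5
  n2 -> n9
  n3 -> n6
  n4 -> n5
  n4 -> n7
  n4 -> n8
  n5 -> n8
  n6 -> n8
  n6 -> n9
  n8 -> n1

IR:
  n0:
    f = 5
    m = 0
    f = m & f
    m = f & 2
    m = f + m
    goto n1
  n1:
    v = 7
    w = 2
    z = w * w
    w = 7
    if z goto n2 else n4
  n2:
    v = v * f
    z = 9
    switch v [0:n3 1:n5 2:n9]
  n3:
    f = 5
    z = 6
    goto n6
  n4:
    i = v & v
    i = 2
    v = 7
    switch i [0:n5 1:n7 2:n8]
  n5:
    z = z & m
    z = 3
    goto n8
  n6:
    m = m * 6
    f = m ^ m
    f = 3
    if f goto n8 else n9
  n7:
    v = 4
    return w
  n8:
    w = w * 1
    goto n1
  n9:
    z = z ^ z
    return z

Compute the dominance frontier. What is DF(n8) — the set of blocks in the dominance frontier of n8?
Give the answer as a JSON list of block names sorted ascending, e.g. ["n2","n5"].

idom tree: n1←n0 n2←n1 n3←n2 n4←n1 n5←n1 n6←n3 n7←n4 n8←n1 n9←n2
Dom at joins:
  n1: preds {n0,n8}: {n0} ∩ {n0,n1,n8} = {n0}; idom=n0
  n5: preds {n2,n4}: {n0,n1,n2} ∩ {n0,n1,n4} = {n0,n1}; idom=n1
  n8: preds {n4,n5,n6}: {n0,n1,n4} ∩ {n0,n1,n5} ∩ {n0,n1,n2,n3,n6} = {n0,n1}; idom=n1
  n9: preds {n2,n6}: {n0,n1,n2} ∩ {n0,n1,n2,n3,n6} = {n0,n1,n2}; idom=n2

DF walk-up:
  join n1 pred n0: · stop@n0
  join n1 pred n8: n8→n1 stop@n0
  join n5 pred n2: n2 stop@n1
  join n5 pred n4: n4 stop@n1
  join n8 pred n4: n4 stop@n1
  join n8 pred n5: n5 stop@n1
  join n8 pred n6: n6→n3→n2 stop@n1
  join n9 pred n2: · stop@n2
  join n9 pred n6: n6→n3 stop@n2
  DF(n0)=∅
  DF(n1)={n1}
  DF(n2)={n5,n8}
  DF(n3)={n8,n9}
  DF(n4)={n5,n8}
  DF(n5)={n8}
  DF(n6)={n8,n9}
  DF(n7)=∅
  DF(n8)={n1}
  DF(n9)=∅

DF(n8) = ["n1"]

Answer: ["n1"]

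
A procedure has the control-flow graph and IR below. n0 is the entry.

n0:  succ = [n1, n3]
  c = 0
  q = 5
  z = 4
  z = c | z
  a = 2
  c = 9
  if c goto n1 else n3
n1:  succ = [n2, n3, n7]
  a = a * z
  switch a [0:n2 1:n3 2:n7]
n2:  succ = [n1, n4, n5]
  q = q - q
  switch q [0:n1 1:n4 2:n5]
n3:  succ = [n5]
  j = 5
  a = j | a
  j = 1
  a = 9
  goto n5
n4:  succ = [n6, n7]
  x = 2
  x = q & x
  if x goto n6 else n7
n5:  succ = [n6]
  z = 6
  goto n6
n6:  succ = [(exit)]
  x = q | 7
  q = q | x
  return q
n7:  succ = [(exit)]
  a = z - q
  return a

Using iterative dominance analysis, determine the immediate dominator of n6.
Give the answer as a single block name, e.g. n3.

Answer: n0

Analysis:
idom tree: n1←n0 n2←n1 n3←n0 n4←n2 n5←n0 n6←n0 n7←n1
Dom at joins:
  n1: preds {n0,n2}: {n0} ∩ {n0,n1,n2} = {n0}; idom=n0
  n3: preds {n0,n1}: {n0} ∩ {n0,n1} = {n0}; idom=n0
  n5: preds {n2,n3}: {n0,n1,n2} ∩ {n0,n3} = {n0}; idom=n0
  n6: preds {n4,n5}: {n0,n1,n2,n4} ∩ {n0,n5} = {n0}; idom=n0
  n7: preds {n1,n4}: {n0,n1} ∩ {n0,n1,n2,n4} = {n0,n1}; idom=n1

idom(n6) = n0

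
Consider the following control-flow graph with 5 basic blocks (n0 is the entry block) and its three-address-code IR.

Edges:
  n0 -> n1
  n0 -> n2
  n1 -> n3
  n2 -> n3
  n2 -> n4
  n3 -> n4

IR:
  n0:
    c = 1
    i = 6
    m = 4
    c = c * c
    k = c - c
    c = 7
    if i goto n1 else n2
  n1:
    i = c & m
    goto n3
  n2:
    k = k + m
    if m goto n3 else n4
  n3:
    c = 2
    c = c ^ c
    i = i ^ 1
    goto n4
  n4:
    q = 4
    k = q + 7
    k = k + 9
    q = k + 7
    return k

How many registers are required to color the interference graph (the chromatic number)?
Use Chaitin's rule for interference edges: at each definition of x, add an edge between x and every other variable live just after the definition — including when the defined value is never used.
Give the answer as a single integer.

def/use:
  n0: def={c,i,k,m} ue=∅
  n1: def={i} ue={c,m}
  n2: def={k} ue={k,m}
  n3: def={c,i} ue={i}
  n4: def={k,q} ue=∅

Liveness:
  live n0: ∅→{c,i,k,m}
  live n1: {c,m}→{i}
  live n2: {i,k,m}→{i}
  live n3: {i}→∅
  live n4: ∅→∅

Interfere edges:
  c — {i,k,m}
  i — {c,k,m}
  k — {c,i,m,q}
  m — {c,i,k}
  q — {k}

Registers:
  clique {c,i,k,m} ⇒ need ≥ 4
  assign c→c1 i→c2 k→c0 m→c3 q→c1 — no edge inside a register ⇒ χ ≤ 4
  χ = 4

Answer: 4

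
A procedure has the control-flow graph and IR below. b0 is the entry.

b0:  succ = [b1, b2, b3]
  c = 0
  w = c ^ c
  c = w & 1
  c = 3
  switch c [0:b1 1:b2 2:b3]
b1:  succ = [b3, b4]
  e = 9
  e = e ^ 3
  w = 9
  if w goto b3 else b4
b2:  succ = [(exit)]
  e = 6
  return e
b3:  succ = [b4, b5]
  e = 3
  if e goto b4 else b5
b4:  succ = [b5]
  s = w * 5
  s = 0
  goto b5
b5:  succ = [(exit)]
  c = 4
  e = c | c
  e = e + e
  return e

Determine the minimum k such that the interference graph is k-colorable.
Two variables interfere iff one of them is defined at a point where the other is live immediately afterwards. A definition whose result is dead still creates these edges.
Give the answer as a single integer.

Answer: 2

Derivation:
Per-block:
  b0: {c,w} / ∅
  b1: {e,w} / ∅
  b2: {e} / ∅
  b3: {e} / ∅
  b4: {s} / {w}
  b5: {c,e} / ∅

Live sets:
  live b0: ∅→{w}
  live b1: ∅→{w}
  live b2: ∅→∅
  live b3: {w}→{w}
  live b4: {w}→∅
  live b5: ∅→∅

Interfere edges:
  c↔{w}
  e↔{w}
  s↔∅
  w↔{c,e}

Colouring:
  lower bound: {c,w} mutually conflict ⇒ χ ≥ 2
  2-colouring: r0={s,w}  r1={c,e}
  χ = 2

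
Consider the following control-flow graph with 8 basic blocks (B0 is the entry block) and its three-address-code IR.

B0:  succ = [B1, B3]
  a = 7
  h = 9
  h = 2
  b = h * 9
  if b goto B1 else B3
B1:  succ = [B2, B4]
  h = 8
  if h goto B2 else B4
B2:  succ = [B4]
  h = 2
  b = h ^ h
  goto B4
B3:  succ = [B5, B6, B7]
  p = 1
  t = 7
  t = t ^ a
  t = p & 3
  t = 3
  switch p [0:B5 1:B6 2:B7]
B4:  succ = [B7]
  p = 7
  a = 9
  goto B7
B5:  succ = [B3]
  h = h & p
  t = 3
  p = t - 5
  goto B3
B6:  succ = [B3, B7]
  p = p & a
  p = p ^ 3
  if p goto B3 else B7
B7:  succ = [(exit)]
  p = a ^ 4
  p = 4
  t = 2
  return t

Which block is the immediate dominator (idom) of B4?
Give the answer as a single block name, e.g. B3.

Answer: B1

Working:
idom tree: B1←B0 B2←B1 B3←B0 B4←B1 B5←B3 B6←B3 B7←B0
Join-block Dom:
  B3: preds {B0,B5,B6}: {B0} ∩ {B0,B3,B5} ∩ {B0,B3,B6} = {B0}; idom=B0
  B4: preds {B1,B2}: {B0,B1} ∩ {B0,B1,B2} = {B0,B1}; idom=B1
  B7: preds {B3,B4,B6}: {B0,B3} ∩ {B0,B1,B4} ∩ {B0,B3,B6} = {B0}; idom=B0

idom(B4) = B1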